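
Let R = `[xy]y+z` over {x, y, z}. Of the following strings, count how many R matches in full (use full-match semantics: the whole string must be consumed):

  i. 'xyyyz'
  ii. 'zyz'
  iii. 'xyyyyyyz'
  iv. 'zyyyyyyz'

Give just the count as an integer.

i → match
ii → no match
iii → match
iv → no match
Total matched: 2

2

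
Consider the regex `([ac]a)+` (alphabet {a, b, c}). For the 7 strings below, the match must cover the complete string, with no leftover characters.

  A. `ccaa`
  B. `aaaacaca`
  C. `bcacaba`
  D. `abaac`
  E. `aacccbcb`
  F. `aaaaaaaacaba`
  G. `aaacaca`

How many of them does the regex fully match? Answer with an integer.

A → no match
B → match
C → no match
D → no match — must end with `a`
E → no match — must end with `a`
F → no match
G → no match
Total matched: 1

1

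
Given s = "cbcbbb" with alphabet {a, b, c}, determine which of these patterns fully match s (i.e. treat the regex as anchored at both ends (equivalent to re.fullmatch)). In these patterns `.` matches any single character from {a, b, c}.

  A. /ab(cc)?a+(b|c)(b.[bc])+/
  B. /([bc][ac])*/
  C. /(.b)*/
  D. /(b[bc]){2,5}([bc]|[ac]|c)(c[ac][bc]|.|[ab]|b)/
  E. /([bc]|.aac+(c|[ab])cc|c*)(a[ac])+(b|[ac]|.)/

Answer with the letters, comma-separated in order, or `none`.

C

A → no match — must start with "ab"
B → no match
C → match
D → no match — must start with "b"
E → no match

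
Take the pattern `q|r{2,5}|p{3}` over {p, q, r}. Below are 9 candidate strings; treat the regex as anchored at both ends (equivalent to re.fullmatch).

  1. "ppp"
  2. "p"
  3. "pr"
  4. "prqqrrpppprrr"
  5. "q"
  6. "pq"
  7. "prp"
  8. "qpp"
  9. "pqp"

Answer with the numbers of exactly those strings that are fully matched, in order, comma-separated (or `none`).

1, 5

1 → match
2 → no match
3 → no match
4 → no match
5 → match
6 → no match
7 → no match
8 → no match
9 → no match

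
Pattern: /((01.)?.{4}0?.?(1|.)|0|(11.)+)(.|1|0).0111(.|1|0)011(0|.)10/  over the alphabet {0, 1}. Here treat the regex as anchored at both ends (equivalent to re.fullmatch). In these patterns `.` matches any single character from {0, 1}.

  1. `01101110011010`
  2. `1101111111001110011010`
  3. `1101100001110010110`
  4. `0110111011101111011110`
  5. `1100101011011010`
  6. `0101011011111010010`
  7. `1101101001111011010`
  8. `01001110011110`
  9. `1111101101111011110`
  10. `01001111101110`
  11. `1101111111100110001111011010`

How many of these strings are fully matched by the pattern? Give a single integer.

6

1 → match
2 → match
3 → no match
4 → match
5 → no match
6 → no match
7 → match
8 → match
9 → match
10 → no match
11 → no match
Total matched: 6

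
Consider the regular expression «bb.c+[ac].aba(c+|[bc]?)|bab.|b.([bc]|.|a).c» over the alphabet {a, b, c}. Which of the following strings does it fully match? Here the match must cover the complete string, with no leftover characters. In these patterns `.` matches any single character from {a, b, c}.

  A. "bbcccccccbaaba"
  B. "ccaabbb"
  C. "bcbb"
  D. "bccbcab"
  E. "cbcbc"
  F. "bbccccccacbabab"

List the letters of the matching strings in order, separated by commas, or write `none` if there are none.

none

A → no match
B → no match
C → no match
D → no match
E → no match
F → no match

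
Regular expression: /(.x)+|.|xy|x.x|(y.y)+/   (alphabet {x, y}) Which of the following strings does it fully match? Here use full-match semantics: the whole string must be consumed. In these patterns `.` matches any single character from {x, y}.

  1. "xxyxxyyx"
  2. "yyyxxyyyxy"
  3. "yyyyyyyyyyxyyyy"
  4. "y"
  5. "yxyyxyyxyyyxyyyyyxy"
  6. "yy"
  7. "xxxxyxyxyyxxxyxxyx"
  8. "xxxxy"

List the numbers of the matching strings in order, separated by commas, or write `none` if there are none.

3, 4

1. "xxyxxyyx" → no match
2. "yyyxxyyyxy" → no match
3 → match
4. "y" → match
5 → no match
6. "yy" → no match
7 → no match
8. "xxxxy" → no match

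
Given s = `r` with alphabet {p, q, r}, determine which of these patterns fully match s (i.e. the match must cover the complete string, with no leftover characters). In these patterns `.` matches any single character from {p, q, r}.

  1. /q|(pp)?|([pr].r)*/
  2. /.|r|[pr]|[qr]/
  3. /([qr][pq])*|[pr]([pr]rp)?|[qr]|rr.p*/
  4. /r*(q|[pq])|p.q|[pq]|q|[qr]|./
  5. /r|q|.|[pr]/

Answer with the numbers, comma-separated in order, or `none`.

1 → no match
2 → match
3 → match
4 → match
5 → match

2, 3, 4, 5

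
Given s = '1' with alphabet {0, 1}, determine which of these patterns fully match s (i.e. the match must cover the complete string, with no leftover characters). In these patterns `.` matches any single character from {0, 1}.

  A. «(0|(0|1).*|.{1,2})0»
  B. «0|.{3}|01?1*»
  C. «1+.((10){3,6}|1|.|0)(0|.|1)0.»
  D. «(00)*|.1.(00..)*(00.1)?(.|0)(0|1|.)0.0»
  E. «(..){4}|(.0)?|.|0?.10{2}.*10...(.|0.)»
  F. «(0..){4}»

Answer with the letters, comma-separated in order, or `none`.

E

A → no match — must end with '0'
B → no match
C → no match
D → no match
E → match
F → no match — must start with '0'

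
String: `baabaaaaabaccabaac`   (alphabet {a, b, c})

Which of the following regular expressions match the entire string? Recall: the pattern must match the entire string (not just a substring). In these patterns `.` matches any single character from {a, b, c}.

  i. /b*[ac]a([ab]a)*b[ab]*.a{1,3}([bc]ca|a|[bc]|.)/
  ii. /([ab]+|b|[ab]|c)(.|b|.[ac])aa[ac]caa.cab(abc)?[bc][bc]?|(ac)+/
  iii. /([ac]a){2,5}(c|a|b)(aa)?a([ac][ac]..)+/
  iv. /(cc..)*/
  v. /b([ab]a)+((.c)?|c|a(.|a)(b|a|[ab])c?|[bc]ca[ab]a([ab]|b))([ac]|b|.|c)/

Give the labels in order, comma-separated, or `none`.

i → no match
ii → no match
iii → no match
iv → no match
v → match

v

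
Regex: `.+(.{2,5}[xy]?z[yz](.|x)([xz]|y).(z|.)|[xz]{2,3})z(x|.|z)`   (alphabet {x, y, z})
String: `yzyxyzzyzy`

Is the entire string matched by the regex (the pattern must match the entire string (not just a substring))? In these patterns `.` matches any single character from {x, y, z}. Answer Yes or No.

No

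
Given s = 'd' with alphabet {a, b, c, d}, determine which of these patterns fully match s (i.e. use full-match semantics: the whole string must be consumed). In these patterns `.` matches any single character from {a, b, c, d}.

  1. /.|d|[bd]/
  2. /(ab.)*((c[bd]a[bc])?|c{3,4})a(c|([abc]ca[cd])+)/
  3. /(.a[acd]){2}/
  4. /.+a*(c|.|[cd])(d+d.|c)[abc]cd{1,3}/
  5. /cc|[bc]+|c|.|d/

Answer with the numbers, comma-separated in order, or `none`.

1 → match
2 → no match
3 → no match
4 → no match
5 → match

1, 5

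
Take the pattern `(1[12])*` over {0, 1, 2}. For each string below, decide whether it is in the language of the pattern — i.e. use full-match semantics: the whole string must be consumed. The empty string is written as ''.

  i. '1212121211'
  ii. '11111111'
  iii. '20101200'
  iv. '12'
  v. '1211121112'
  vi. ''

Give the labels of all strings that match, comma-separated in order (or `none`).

i. '1212121211' → match
ii. '11111111' → match
iii. '20101200' → no match
iv. '12' → match
v. '1211121112' → match
vi. '' → match

i, ii, iv, v, vi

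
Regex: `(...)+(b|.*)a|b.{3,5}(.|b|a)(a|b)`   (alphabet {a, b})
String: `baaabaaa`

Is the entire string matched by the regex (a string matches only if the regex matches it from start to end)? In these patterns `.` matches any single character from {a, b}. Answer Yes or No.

Yes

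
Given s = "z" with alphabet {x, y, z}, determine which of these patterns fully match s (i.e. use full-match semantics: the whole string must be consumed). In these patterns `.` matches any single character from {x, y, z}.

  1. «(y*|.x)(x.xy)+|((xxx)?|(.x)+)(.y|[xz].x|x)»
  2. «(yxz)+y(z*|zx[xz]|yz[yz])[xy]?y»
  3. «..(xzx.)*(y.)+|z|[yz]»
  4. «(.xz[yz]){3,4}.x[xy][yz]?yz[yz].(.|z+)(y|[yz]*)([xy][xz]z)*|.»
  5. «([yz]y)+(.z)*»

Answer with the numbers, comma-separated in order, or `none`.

1 → no match
2 → no match — must start with "yxz"
3 → match
4 → match
5 → no match

3, 4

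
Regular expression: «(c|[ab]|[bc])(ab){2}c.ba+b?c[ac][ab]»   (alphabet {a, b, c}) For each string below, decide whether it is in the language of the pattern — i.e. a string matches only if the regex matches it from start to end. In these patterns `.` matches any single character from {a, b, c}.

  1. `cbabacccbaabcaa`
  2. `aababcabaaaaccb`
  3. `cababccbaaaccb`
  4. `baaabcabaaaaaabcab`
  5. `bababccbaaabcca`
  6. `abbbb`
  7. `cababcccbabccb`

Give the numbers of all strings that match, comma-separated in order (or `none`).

2, 3, 5

1 → no match
2 → match
3 → match
4 → no match
5 → match
6. `abbbb` → no match
7 → no match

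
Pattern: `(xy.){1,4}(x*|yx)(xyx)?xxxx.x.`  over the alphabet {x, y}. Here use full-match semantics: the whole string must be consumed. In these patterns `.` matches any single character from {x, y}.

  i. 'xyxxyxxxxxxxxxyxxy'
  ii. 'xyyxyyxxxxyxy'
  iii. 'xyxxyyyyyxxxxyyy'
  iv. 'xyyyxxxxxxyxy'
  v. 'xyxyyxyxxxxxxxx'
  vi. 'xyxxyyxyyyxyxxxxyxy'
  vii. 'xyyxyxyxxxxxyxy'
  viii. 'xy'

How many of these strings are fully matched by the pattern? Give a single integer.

i → no match
ii → match
iii → no match
iv → no match
v → no match
vi → no match
vii → match
viii → no match
Total matched: 2

2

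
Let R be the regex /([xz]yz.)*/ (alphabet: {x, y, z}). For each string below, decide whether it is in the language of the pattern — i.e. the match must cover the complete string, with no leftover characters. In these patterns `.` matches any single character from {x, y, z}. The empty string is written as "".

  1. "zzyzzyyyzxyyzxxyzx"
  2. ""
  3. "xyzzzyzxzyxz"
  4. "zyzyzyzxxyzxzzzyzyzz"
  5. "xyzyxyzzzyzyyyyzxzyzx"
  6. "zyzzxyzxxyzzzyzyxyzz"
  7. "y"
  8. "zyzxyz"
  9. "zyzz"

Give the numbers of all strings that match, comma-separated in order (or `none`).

2, 6, 9

1 → no match
2 → match
3 → no match
4 → no match
5 → no match
6 → match
7 → no match
8 → no match
9 → match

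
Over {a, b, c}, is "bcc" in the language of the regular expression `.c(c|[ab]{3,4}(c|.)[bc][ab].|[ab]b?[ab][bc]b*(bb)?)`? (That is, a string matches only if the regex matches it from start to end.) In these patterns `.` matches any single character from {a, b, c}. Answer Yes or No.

Yes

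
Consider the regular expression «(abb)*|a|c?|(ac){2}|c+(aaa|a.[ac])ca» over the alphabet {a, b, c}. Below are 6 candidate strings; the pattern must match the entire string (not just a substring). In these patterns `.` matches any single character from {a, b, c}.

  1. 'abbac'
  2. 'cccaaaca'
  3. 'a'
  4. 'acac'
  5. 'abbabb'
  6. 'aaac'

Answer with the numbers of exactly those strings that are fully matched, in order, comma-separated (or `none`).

2, 3, 4, 5

1 → no match
2 → match
3 → match
4 → match
5 → match
6 → no match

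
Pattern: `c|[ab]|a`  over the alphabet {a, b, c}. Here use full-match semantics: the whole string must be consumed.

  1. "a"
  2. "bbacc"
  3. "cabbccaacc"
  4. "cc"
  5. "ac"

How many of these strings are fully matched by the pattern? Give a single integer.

1 → match
2 → no match
3 → no match
4 → no match
5 → no match
Total matched: 1

1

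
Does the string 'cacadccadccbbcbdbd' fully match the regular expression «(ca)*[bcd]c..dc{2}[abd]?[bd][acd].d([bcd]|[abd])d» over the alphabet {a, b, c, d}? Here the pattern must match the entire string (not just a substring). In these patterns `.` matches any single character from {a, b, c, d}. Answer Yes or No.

Yes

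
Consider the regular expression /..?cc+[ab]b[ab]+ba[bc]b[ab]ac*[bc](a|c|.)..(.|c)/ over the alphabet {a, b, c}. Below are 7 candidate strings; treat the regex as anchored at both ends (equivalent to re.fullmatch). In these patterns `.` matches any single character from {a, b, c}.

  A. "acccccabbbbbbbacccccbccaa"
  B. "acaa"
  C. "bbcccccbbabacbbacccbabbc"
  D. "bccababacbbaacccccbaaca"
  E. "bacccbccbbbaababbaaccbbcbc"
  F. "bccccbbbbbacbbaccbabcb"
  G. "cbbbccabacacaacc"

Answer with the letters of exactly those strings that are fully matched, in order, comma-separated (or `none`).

A → no match
B → no match
C → match
D → no match
E → no match
F → match
G → no match

C, F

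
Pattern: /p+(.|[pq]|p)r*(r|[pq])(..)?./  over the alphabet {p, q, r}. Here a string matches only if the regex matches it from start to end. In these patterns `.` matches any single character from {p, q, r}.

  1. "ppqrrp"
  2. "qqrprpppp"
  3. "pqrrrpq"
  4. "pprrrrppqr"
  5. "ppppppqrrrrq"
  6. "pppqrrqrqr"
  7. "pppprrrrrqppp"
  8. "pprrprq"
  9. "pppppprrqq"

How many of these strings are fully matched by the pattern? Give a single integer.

8

1 → match
2 → no match — must start with "p"
3 → match
4 → match
5 → match
6 → match
7 → match
8 → match
9 → match
Total matched: 8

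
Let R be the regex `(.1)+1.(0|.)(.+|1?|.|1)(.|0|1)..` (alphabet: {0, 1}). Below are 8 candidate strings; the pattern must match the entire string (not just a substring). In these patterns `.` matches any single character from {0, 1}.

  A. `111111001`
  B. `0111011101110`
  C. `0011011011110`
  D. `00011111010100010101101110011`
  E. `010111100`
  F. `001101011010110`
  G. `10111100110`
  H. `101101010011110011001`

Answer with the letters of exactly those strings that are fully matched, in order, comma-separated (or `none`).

A → match
B → match
C → no match
D → no match
E → no match
F → no match
G → no match
H → no match

A, B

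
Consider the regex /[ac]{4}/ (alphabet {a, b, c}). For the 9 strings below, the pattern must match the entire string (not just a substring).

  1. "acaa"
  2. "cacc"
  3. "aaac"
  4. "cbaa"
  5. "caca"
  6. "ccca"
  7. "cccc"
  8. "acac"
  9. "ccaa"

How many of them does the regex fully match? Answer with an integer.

8

1 → match
2 → match
3 → match
4 → no match
5 → match
6 → match
7 → match
8 → match
9 → match
Total matched: 8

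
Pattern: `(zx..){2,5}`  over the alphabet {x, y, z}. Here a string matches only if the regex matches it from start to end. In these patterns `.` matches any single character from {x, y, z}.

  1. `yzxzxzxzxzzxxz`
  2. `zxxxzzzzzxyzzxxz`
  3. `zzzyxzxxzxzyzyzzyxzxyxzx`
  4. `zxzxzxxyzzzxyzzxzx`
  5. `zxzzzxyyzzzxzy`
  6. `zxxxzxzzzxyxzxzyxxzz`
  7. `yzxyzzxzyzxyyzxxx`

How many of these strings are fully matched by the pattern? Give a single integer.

1 → no match — must start with `zx`
2 → no match
3 → no match — must start with `zx`
4 → no match
5 → no match
6 → no match
7 → no match — must start with `zx`
Total matched: 0

0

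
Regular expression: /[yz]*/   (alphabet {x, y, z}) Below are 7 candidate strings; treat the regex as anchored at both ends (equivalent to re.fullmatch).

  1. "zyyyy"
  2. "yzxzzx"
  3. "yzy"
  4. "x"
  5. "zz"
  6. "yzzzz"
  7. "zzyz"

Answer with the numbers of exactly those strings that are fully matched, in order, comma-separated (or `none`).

1 → match
2 → no match
3 → match
4 → no match
5 → match
6 → match
7 → match

1, 3, 5, 6, 7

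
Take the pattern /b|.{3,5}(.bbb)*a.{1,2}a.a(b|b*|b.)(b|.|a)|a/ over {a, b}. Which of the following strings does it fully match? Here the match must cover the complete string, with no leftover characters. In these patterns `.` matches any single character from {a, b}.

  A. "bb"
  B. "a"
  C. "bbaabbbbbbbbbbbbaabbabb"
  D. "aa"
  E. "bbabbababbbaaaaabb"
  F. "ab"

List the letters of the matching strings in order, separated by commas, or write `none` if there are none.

A → no match
B → match
C → no match
D → no match
E → no match
F → no match

B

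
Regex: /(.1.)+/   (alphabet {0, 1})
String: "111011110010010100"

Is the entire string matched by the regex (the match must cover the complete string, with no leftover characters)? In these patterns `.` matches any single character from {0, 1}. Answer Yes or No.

No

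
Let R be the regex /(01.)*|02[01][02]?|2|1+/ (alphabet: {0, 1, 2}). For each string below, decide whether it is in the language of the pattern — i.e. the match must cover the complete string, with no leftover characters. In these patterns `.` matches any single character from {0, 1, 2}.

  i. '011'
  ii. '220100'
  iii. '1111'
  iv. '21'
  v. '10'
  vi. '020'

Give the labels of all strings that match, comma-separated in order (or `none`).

i, iii, vi

i → match
ii → no match
iii → match
iv → no match
v → no match
vi → match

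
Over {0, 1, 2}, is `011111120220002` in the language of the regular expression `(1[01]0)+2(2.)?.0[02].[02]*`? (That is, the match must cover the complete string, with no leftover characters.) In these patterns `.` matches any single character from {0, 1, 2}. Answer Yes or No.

No

Every match must start with `1`, but `011111120220002` does not.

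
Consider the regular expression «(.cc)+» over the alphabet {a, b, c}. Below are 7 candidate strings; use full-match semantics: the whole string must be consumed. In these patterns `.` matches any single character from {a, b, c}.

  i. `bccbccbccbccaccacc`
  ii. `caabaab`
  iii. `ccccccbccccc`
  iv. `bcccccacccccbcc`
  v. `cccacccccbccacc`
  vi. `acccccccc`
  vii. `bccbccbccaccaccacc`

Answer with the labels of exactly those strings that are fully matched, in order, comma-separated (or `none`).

i, iii, iv, v, vi, vii

i → match
ii → no match — must end with `cc`
iii → match
iv → match
v → match
vi → match
vii → match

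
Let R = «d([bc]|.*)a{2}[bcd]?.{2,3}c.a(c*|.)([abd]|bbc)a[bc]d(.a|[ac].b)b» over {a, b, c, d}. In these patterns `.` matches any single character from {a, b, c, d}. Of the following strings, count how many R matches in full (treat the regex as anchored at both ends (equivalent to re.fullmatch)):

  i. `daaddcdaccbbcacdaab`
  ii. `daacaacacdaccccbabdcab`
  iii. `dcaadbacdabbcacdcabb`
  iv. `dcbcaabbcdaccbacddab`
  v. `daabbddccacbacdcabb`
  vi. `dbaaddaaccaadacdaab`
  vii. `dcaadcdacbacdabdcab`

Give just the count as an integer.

7

i → match
ii → match
iii → match
iv → match
v → match
vi → match
vii → match
Total matched: 7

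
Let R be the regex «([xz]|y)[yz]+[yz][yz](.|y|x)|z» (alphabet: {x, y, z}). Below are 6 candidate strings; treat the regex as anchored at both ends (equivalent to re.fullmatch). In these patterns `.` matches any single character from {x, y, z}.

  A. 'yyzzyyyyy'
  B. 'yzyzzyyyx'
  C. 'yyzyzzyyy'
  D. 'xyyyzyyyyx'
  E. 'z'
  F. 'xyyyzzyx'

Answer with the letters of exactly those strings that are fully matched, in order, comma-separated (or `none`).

A → match
B → match
C → match
D → match
E → match
F → match

A, B, C, D, E, F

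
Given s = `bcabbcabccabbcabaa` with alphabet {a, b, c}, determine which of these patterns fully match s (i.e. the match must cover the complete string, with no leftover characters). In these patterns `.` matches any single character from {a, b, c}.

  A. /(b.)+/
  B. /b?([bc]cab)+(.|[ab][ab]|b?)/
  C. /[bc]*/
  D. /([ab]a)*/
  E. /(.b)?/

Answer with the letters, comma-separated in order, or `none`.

A → no match
B → match
C → no match
D → no match
E → no match

B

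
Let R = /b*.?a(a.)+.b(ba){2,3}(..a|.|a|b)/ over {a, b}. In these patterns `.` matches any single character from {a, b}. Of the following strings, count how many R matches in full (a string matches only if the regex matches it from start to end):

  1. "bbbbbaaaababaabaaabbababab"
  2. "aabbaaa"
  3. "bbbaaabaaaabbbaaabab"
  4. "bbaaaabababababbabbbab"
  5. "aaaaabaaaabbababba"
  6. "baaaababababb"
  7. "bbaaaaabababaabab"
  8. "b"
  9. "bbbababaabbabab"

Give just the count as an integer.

0

1 → no match
2 → no match
3 → no match
4 → no match
5 → no match
6 → no match
7 → no match
8 → no match
9 → no match
Total matched: 0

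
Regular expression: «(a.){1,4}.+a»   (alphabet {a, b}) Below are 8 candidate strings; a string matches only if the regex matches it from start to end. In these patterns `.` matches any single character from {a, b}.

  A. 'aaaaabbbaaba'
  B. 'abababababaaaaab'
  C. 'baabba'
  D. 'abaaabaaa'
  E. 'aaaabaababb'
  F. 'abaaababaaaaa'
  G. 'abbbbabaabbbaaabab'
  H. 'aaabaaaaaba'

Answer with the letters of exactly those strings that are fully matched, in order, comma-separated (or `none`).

A, D, F, H

A → match
B → no match — must end with 'a'
C → no match — must start with 'a'
D → match
E → no match — must end with 'a'
F → match
G → no match — must end with 'a'
H → match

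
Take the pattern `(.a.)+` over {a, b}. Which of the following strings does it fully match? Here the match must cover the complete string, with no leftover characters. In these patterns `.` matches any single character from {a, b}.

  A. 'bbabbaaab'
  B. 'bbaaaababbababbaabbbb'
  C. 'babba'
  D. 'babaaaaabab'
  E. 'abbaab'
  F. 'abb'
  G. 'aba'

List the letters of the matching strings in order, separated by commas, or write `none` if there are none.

A → no match
B → no match
C → no match
D → no match
E → no match
F → no match
G → no match

none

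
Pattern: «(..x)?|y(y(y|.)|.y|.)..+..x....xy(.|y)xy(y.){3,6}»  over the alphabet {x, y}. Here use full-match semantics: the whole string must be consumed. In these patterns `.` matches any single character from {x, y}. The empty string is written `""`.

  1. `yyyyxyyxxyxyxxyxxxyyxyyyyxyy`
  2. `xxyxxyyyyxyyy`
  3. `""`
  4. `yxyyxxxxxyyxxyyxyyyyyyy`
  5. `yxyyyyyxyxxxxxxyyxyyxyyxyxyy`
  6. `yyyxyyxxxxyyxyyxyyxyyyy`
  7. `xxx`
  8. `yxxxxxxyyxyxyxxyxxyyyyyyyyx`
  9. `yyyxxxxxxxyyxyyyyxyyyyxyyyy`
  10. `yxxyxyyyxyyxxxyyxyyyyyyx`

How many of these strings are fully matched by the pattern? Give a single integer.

1 → match
2 → no match
3. `""` → match
4 → match
5 → match
6 → match
7. `xxx` → match
8 → match
9 → no match
10 → match
Total matched: 8

8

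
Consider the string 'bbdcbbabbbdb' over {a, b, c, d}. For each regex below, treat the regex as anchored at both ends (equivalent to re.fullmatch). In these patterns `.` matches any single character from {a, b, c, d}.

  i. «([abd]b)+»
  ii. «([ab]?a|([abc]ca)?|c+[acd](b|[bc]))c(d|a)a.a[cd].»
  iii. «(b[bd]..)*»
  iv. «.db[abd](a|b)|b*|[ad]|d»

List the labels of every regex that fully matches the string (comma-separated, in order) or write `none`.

i → no match
ii → no match
iii → match
iv → no match

iii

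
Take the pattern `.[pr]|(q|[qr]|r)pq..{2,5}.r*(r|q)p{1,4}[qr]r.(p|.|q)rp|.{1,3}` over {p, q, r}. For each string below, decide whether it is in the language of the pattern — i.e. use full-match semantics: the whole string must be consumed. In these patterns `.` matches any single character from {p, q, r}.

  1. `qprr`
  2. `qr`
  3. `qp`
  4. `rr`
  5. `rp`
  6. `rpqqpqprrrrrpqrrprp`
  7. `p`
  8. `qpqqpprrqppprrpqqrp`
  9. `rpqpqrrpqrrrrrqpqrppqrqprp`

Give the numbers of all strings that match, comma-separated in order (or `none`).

2, 3, 4, 5, 6, 7

1 → no match
2 → match
3 → match
4 → match
5 → match
6 → match
7 → match
8 → no match
9 → no match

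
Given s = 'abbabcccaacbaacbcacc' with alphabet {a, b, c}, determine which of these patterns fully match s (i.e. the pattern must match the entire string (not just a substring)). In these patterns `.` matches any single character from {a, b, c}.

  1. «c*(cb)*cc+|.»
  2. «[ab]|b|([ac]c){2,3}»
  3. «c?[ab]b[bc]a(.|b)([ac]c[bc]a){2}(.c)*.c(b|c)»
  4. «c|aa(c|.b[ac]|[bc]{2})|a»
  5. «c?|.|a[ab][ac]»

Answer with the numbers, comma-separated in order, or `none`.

3

1 → no match
2 → no match
3 → match
4 → no match
5 → no match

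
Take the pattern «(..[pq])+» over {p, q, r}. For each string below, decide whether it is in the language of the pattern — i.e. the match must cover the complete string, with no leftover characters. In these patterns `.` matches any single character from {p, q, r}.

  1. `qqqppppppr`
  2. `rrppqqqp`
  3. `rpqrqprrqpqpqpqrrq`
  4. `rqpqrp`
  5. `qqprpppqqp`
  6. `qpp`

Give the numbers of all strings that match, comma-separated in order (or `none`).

1 → no match
2 → no match
3 → match
4 → match
5 → no match
6 → match

3, 4, 6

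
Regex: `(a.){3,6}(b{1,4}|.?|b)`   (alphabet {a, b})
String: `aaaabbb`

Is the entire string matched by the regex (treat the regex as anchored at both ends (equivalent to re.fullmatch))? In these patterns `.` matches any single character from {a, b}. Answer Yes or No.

No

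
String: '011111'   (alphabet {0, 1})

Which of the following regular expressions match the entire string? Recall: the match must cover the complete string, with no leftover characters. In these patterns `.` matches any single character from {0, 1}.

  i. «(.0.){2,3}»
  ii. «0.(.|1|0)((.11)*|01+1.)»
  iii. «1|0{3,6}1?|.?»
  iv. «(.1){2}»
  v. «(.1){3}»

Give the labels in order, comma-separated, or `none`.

i → no match
ii → match
iii → no match
iv → no match
v → match

ii, v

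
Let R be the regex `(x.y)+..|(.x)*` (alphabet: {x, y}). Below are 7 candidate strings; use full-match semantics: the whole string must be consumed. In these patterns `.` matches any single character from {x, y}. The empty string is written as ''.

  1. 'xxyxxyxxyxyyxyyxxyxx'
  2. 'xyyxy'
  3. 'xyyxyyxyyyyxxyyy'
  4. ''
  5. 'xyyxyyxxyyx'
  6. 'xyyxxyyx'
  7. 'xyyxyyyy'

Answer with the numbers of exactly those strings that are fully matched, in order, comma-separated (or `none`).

1 → match
2 → match
3 → no match
4 → match
5 → match
6 → match
7 → match

1, 2, 4, 5, 6, 7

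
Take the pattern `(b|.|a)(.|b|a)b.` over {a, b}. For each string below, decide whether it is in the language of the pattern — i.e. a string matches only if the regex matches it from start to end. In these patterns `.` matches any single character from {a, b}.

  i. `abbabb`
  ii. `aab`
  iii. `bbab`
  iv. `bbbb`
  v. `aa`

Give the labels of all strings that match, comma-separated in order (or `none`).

iv

i. `abbabb` → no match
ii. `aab` → no match
iii. `bbab` → no match
iv. `bbbb` → match
v. `aa` → no match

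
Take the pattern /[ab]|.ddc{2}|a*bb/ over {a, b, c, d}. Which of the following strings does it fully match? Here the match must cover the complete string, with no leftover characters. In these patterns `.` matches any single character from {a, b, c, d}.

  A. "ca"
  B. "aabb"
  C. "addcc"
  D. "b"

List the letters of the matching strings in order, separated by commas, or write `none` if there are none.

B, C, D

A. "ca" → no match
B. "aabb" → match
C. "addcc" → match
D. "b" → match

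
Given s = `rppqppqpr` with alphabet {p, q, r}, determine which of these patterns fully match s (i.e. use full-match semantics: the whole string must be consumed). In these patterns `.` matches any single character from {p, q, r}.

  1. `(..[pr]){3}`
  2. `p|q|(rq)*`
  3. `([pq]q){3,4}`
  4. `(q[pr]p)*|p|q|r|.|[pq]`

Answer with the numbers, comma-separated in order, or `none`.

1 → match
2 → no match
3 → no match — must end with `q`
4 → no match

1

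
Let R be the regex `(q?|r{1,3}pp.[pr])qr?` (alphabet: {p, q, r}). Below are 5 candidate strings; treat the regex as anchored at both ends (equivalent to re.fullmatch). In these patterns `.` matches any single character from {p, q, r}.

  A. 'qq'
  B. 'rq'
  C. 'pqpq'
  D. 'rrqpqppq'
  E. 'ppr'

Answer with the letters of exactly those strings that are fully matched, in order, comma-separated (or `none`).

A

A → match
B → no match
C → no match
D → no match
E → no match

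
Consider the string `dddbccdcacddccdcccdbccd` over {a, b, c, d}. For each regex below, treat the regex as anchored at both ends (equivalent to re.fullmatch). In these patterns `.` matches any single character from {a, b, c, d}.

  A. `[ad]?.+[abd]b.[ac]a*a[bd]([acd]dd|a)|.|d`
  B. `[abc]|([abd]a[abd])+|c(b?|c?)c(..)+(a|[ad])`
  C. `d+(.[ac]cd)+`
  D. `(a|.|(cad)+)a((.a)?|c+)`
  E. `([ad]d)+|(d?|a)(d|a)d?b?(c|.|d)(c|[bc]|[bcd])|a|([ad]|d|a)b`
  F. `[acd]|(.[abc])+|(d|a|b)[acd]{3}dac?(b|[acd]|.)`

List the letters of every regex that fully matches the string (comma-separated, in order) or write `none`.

A → no match
B → no match
C → match
D → no match
E → no match
F → no match

C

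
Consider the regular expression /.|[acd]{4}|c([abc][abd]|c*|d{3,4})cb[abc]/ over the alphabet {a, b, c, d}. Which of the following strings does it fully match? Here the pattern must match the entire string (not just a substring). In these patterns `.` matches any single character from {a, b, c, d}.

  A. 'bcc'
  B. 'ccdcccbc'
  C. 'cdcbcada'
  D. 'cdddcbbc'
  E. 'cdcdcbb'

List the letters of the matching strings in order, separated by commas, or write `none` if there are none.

none

A → no match
B → no match
C → no match
D → no match
E → no match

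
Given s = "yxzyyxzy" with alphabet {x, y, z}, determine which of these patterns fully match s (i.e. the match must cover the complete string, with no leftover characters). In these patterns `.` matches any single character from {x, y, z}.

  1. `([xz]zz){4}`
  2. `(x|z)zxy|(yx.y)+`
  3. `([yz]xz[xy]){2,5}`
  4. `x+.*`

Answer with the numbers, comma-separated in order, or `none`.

2, 3

1 → no match — must end with "zz"
2 → match
3 → match
4 → no match — must start with "x"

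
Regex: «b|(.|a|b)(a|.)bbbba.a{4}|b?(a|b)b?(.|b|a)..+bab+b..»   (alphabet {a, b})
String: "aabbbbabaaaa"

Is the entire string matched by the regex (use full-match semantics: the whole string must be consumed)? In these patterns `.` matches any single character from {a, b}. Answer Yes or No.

Yes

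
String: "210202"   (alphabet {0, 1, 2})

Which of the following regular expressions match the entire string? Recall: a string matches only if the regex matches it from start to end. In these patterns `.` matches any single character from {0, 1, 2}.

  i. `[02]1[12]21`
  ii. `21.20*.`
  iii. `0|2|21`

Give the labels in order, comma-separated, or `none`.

ii

i → no match — must end with "21"
ii → match
iii → no match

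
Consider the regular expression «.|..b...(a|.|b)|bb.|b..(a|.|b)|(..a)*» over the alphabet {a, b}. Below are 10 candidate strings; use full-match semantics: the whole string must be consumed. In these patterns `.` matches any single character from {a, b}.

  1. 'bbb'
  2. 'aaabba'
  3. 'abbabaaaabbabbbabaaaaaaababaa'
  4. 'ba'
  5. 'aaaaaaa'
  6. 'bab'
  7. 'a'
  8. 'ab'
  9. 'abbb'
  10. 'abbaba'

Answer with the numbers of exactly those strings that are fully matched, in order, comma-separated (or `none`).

1. 'bbb' → match
2. 'aaabba' → match
3 → no match
4. 'ba' → no match
5. 'aaaaaaa' → no match
6. 'bab' → no match
7. 'a' → match
8. 'ab' → no match
9. 'abbb' → no match
10. 'abbaba' → no match

1, 2, 7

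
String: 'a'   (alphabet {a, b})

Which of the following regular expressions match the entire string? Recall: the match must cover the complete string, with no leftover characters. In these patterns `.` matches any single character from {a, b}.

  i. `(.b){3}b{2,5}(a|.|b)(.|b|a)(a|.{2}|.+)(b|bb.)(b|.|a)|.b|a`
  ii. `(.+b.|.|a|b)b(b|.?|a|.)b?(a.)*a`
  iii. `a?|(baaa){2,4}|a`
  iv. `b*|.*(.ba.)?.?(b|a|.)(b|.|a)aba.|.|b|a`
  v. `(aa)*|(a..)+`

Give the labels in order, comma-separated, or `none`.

i → match
ii → no match
iii → match
iv → match
v → no match

i, iii, iv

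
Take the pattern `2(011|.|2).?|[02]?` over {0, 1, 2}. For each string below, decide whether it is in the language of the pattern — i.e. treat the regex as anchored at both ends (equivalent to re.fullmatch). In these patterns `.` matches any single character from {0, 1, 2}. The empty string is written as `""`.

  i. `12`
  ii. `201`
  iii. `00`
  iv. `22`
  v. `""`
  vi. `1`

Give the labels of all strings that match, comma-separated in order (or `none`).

i → no match
ii → match
iii → no match
iv → match
v → match
vi → no match

ii, iv, v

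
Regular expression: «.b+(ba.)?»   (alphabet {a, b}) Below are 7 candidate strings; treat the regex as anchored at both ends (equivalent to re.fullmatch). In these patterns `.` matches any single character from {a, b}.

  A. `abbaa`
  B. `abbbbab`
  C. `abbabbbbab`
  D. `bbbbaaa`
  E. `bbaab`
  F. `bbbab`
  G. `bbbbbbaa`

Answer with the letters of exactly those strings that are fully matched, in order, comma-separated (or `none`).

A → match
B → match
C → no match
D → no match
E → no match
F → match
G → match

A, B, F, G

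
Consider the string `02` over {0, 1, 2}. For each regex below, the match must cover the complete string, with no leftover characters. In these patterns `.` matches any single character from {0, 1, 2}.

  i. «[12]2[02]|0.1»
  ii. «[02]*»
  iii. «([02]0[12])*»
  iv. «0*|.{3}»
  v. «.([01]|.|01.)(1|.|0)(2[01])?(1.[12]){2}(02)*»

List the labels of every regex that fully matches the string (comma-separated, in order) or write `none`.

i → no match
ii → match
iii → no match
iv → no match
v → no match

ii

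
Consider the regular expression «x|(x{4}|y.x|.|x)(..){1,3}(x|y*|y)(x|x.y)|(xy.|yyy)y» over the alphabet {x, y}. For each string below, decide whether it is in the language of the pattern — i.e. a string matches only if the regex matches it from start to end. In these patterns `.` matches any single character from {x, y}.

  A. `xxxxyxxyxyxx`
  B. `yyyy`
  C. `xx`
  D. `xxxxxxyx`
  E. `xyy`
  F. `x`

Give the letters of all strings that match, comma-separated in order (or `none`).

A, B, D, F

A → match
B → match
C → no match
D → match
E → no match
F → match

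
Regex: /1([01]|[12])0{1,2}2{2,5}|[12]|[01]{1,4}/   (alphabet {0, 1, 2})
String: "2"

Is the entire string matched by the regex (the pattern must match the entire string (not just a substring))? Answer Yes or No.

Yes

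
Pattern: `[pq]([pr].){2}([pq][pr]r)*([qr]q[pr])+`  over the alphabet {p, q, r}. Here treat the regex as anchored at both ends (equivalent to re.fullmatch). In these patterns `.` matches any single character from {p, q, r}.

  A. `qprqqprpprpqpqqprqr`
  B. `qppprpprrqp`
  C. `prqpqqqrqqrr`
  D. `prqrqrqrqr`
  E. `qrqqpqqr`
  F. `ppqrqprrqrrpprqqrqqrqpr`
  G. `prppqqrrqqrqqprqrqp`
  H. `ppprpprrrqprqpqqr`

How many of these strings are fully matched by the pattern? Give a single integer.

2

A → no match
B → match
C → no match
D → no match
E → no match
F → no match
G → no match
H → match
Total matched: 2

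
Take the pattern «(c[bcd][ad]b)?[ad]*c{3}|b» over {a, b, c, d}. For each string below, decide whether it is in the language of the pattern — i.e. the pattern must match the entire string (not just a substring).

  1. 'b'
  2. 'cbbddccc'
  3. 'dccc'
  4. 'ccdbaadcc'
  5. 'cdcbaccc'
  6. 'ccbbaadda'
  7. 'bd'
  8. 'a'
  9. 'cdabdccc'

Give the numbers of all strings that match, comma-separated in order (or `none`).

1, 3, 9

1 → match
2 → no match
3 → match
4 → no match
5 → no match
6 → no match
7 → no match
8 → no match
9 → match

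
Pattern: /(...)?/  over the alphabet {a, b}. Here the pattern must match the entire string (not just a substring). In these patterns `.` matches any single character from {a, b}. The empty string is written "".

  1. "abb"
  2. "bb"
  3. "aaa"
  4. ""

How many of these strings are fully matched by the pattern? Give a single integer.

1 → match
2 → no match
3 → match
4 → match
Total matched: 3

3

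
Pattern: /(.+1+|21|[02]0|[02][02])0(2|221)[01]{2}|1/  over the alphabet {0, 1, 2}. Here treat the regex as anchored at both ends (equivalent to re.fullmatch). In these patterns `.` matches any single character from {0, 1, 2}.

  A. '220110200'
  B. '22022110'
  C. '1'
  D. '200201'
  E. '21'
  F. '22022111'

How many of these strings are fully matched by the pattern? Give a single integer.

A → match
B → match
C → match
D → match
E → no match
F → match
Total matched: 5

5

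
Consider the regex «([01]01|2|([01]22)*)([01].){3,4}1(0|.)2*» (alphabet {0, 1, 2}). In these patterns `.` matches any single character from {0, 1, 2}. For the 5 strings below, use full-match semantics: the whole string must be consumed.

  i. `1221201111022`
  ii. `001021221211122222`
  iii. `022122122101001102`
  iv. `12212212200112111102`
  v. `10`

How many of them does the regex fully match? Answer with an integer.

2

i → match
ii → no match
iii → match
iv → no match
v → no match
Total matched: 2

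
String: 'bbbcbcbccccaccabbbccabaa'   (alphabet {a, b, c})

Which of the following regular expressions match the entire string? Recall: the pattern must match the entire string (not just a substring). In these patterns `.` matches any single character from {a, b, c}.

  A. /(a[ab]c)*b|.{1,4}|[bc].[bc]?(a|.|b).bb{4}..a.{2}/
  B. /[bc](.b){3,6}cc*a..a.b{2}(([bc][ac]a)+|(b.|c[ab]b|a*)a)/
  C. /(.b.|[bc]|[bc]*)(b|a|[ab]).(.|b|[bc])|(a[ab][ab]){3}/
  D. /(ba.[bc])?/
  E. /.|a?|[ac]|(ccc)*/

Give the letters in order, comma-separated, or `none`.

B

A → no match
B → match
C → no match
D → no match
E → no match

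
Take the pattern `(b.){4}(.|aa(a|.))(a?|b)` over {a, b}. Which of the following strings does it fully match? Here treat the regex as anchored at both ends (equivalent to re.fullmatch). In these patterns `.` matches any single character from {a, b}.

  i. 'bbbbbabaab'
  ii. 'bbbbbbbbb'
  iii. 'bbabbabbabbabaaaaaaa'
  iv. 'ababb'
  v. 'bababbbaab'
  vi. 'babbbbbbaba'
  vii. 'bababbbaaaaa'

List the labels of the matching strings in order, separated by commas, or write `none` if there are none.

i, ii, v, vii

i → match
ii → match
iii → no match
iv → no match — must start with 'b'
v → match
vi → no match
vii → match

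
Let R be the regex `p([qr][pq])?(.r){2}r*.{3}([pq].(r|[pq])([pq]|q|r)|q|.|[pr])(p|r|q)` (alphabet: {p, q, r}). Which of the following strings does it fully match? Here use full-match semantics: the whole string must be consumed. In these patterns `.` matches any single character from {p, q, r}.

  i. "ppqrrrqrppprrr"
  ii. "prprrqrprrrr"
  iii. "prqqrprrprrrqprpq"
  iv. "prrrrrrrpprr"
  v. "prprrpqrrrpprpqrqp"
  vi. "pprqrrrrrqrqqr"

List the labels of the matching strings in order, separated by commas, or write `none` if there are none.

ii, iv, vi

i → no match
ii → match
iii → no match
iv → match
v → no match
vi → match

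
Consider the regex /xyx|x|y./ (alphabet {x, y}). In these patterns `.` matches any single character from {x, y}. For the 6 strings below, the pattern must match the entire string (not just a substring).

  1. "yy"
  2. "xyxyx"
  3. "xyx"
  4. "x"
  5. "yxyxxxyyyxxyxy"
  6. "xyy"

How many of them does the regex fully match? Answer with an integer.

3

1 → match
2 → no match
3 → match
4 → match
5 → no match
6 → no match
Total matched: 3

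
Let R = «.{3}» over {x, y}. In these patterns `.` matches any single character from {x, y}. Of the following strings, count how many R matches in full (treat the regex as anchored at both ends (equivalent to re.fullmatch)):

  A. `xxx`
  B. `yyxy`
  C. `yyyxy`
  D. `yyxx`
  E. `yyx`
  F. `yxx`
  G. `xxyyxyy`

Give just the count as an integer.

3

A → match
B → no match
C → no match
D → no match
E → match
F → match
G → no match
Total matched: 3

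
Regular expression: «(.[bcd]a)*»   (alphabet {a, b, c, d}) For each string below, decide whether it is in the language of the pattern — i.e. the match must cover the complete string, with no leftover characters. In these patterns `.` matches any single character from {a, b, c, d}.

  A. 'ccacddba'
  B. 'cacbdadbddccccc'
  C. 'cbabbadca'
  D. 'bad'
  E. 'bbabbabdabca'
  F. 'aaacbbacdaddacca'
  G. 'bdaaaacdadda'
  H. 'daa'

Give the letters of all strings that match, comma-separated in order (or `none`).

C, E

A → no match
B → no match
C → match
D → no match
E → match
F → no match
G → no match
H → no match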